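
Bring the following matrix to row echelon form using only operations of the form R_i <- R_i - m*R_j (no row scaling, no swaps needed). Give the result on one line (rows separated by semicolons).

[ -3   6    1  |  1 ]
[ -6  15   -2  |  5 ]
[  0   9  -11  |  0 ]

REF = [-3 6 1 1; 0 3 -4 3; 0 0 1 -9]

Forward elimination:
R2 <- R2 - (2)*R1:  [  0   3  -4   3 ]
R3 <- R3 - (3)*R2:  [  0   0   1  -9 ]
Row echelon form:
[ -3  6   1  |   1 ]
[  0  3  -4  |   3 ]
[  0  0   1  |  -9 ]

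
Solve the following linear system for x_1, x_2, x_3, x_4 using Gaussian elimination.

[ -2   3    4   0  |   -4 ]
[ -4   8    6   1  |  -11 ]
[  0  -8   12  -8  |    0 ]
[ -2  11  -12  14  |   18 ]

(3, -2, 2, 5)

Forward elimination on [A|b]:
R2 <- R2 - (2)*R1:  [  0   2  -2   1  -3 ]
R4 <- R4 - (1)*R1:  [   0    8  -16   14   22 ]
R3 <- R3 - (-4)*R2:  [   0    0    4   -4  -12 ]
R4 <- R4 - (4)*R2:  [  0   0  -8  10  34 ]
R4 <- R4 - (-2)*R3:  [  0   0   0   2  10 ]
Row echelon form:
[ -2  3   4   0  |   -4 ]
[  0  2  -2   1  |   -3 ]
[  0  0   4  -4  |  -12 ]
[  0  0   0   2  |   10 ]
Back-substitution:
x_4 = (10) / 2 = 5
x_3 = (-12 - (-4)*(5)) / 4 = 2
x_2 = (-3 - (-2)*(2) - (1)*(5)) / 2 = -2
x_1 = (-4 - (3)*(-2) - (4)*(2)) / -2 = 3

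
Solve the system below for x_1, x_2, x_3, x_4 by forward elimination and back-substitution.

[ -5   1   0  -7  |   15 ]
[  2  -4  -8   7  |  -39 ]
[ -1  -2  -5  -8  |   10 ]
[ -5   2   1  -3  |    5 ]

Forward elimination on [A|b]:
R2 <- R2 - (-2/5)*R1:  [     0  -18/5     -8   21/5    -33 ]
R3 <- R3 - (1/5)*R1:  [     0  -11/5     -5  -33/5      7 ]
R4 <- R4 - (1)*R1:  [   0    1    1    4  -10 ]
R3 <- R3 - (11/18)*R2:  [     0      0   -1/9  -55/6  163/6 ]
R4 <- R4 - (-5/18)*R2:  [      0       0   -11/9    31/6  -115/6 ]
R4 <- R4 - (11)*R3:  [    0     0     0   106  -318 ]
Row echelon form:
[ -5      1     0     -7  |     15 ]
[  0  -18/5    -8   21/5  |    -33 ]
[  0      0  -1/9  -55/6  |  163/6 ]
[  0      0     0    106  |   -318 ]
Back-substitution:
x_4 = (-318) / 106 = -3
x_3 = (163/6 - (-55/6)*(-3)) / (-1/9) = 3
x_2 = (-33 - (-8)*(3) - (21/5)*(-3)) / (-18/5) = -1
x_1 = (15 - (1)*(-1) - (-7)*(-3)) / -5 = 1

(1, -1, 3, -3)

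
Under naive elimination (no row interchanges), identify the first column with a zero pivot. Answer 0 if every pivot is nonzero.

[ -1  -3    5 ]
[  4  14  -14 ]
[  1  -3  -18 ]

Naive forward elimination:
R2 <- R2 - (-4)*R1:  [ 0  2  6 ]
R3 <- R3 - (-1)*R1:  [   0   -6  -13 ]
R3 <- R3 - (-3)*R2:  [ 0  0  5 ]
All pivots nonzero; naive elimination completes without hitting a zero pivot.

first zero-pivot column = 0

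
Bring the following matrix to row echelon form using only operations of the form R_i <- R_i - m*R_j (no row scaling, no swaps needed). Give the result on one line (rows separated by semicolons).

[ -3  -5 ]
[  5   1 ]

REF = [-3 -5; 0 -22/3]

Forward elimination:
R2 <- R2 - (-5/3)*R1:  [     0  -22/3 ]
Row echelon form:
[ -3     -5 ]
[  0  -22/3 ]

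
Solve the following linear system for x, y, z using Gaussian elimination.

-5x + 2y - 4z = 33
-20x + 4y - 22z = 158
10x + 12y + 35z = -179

(-5, -2, -3)

Forward elimination on [A|b]:
R2 <- R2 - (4)*R1:  [  0  -4  -6  26 ]
R3 <- R3 - (-2)*R1:  [    0    16    27  -113 ]
R3 <- R3 - (-4)*R2:  [  0   0   3  -9 ]
Row echelon form:
[ -5   2  -4  |  33 ]
[  0  -4  -6  |  26 ]
[  0   0   3  |  -9 ]
Back-substitution:
z = (-9) / 3 = -3
y = (26 - (-6)*(-3)) / -4 = -2
x = (33 - (2)*(-2) - (-4)*(-3)) / -5 = -5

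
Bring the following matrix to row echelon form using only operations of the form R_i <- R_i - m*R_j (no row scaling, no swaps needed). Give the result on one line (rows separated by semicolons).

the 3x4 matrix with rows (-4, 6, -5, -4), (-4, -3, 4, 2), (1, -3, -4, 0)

REF = [-4 6 -5 -4; 0 -9 9 6; 0 0 -27/4 -2]

Forward elimination:
R2 <- R2 - (1)*R1:  [  0  -9   9   6 ]
R3 <- R3 - (-1/4)*R1:  [     0   -3/2  -21/4     -1 ]
R3 <- R3 - (1/6)*R2:  [     0      0  -27/4     -2 ]
Row echelon form:
[ -4   6     -5  -4 ]
[  0  -9      9   6 ]
[  0   0  -27/4  -2 ]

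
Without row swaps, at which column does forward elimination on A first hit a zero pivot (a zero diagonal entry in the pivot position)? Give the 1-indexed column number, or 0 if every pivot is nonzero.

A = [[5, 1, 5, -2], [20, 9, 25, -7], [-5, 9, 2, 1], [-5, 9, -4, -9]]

Naive forward elimination:
R2 <- R2 - (4)*R1:  [ 0  5  5  1 ]
R3 <- R3 - (-1)*R1:  [  0  10   7  -1 ]
R4 <- R4 - (-1)*R1:  [   0   10    1  -11 ]
R3 <- R3 - (2)*R2:  [  0   0  -3  -3 ]
R4 <- R4 - (2)*R2:  [   0    0   -9  -13 ]
R4 <- R4 - (3)*R3:  [  0   0   0  -4 ]
All pivots nonzero; naive elimination completes without hitting a zero pivot.

first zero-pivot column = 0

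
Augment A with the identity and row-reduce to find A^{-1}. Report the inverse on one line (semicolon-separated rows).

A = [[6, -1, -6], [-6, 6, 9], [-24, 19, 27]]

inverse = [1/20 29/60 -3/20; 3/10 -1/10 1/10; -1/6 1/2 -1/6]

Gauss-Jordan on [A | I]:
R1 <- (1/6)*R1:  [    1  -1/6    -1  |   1/6     0     0 ]
R2 <- R2 - (-6)*R1:  [ 0  5  3  |  1  1  0 ]
R3 <- R3 - (-24)*R1:  [  0  15   3  |   4   0   1 ]
R2 <- (1/5)*R2:  [   0    1  3/5  |  1/5  1/5    0 ]
R1 <- R1 - (-1/6)*R2:  [     1      0  -9/10  |    1/5   1/30      0 ]
R3 <- R3 - (15)*R2:  [  0   0  -6  |   1  -3   1 ]
R3 <- (1/-6)*R3:  [    0     0     1  |  -1/6   1/2  -1/6 ]
R1 <- R1 - (-9/10)*R3:  [     1      0      0  |   1/20  29/60  -3/20 ]
R2 <- R2 - (3/5)*R3:  [     0      1      0  |   3/10  -1/10   1/10 ]
Right block of [I | A^{-1}] is the inverse:
[ 1/20  29/60  -3/20 ]
[ 3/10  -1/10   1/10 ]
[ -1/6    1/2   -1/6 ]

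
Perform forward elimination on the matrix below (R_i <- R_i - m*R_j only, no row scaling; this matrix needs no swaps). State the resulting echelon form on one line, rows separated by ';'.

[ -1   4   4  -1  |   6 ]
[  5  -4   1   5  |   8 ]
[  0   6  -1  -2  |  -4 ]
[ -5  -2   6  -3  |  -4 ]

REF = [-1 4 4 -1 6; 0 16 21 0 38; 0 0 -71/8 -2 -73/4; 0 0 0 -96/71 -876/71]

Forward elimination:
R2 <- R2 - (-5)*R1:  [  0  16  21   0  38 ]
R4 <- R4 - (5)*R1:  [   0  -22  -14    2  -34 ]
R3 <- R3 - (3/8)*R2:  [     0      0  -71/8     -2  -73/4 ]
R4 <- R4 - (-11/8)*R2:  [     0      0  119/8      2   73/4 ]
R4 <- R4 - (-119/71)*R3:  [       0        0        0   -96/71  -876/71 ]
Row echelon form:
[ -1   4      4      -1  |        6 ]
[  0  16     21       0  |       38 ]
[  0   0  -71/8      -2  |    -73/4 ]
[  0   0      0  -96/71  |  -876/71 ]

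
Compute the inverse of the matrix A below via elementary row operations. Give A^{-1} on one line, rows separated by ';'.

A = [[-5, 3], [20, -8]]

inverse = [2/5 3/20; 1 1/4]

Gauss-Jordan on [A | I]:
R1 <- (1/-5)*R1:  [    1  -3/5  |  -1/5     0 ]
R2 <- R2 - (20)*R1:  [ 0  4  |  4  1 ]
R2 <- (1/4)*R2:  [   0    1  |    1  1/4 ]
R1 <- R1 - (-3/5)*R2:  [    1     0  |   2/5  3/20 ]
Right block of [I | A^{-1}] is the inverse:
[ 2/5  3/20 ]
[   1   1/4 ]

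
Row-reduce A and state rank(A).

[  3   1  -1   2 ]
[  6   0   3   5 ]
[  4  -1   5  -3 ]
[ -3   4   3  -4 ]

Row reduction:
R2 <- R2 - (2)*R1:  [  0  -2   5   1 ]
R3 <- R3 - (4/3)*R1:  [     0   -7/3   19/3  -17/3 ]
R4 <- R4 - (-1)*R1:  [  0   5   2  -2 ]
R3 <- R3 - (7/6)*R2:  [     0      0    1/2  -41/6 ]
R4 <- R4 - (-5/2)*R2:  [    0     0  29/2   1/2 ]
R4 <- R4 - (29)*R3:  [     0      0      0  596/3 ]
Row echelon form:
[ 3   1   -1      2 ]
[ 0  -2    5      1 ]
[ 0   0  1/2  -41/6 ]
[ 0   0    0  596/3 ]
Nonzero rows / pivot columns: 4

rank(A) = 4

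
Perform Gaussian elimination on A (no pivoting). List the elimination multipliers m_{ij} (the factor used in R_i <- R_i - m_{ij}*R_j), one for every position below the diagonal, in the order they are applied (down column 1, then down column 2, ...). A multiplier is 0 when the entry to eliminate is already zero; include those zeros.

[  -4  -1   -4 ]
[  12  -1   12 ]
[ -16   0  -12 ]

multipliers: -3, 4, -1

Forward elimination:
R2 <- R2 - (-3)*R1:  [  0  -4   0 ]
R3 <- R3 - (4)*R1:  [ 0  4  4 ]
R3 <- R3 - (-1)*R2:  [ 0  0  4 ]
Multipliers (in order of application): m_{21} = -3, m_{31} = 4, m_{32} = -1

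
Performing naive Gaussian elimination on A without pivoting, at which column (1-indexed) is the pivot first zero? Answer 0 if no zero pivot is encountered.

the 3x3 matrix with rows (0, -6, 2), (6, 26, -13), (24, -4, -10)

first zero-pivot column = 1

Naive forward elimination:
Pivot entry (1,1) is zero but row 2 has 6 in column 1 -> naive elimination stops; a row interchange (e.g. R1 <-> R2) would be required here.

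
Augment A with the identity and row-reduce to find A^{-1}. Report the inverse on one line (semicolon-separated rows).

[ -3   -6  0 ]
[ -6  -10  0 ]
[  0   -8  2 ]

Gauss-Jordan on [A | I]:
R1 <- (1/-3)*R1:  [    1     2     0  |  -1/3     0     0 ]
R2 <- R2 - (-6)*R1:  [  0   2   0  |  -2   1   0 ]
R2 <- (1/2)*R2:  [   0    1    0  |   -1  1/2    0 ]
R1 <- R1 - (2)*R2:  [   1    0    0  |  5/3   -1    0 ]
R3 <- R3 - (-8)*R2:  [  0   0   2  |  -8   4   1 ]
R3 <- (1/2)*R3:  [   0    0    1  |   -4    2  1/2 ]
Right block of [I | A^{-1}] is the inverse:
[ 5/3   -1    0 ]
[  -1  1/2    0 ]
[  -4    2  1/2 ]

inverse = [5/3 -1 0; -1 1/2 0; -4 2 1/2]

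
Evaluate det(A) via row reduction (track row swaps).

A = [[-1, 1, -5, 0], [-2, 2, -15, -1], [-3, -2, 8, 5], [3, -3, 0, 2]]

Forward elimination:
R2 <- R2 - (2)*R1:  [  0   0  -5  -1 ]
R3 <- R3 - (3)*R1:  [  0  -5  23   5 ]
R4 <- R4 - (-3)*R1:  [   0    0  -15    2 ]
R2 <-> R3   (pivot in column 2 was zero)
[ -1   1   -5   0 ]
[  0  -5   23   5 ]
[  0   0   -5  -1 ]
[  0   0  -15   2 ]
R4 <- R4 - (3)*R3:  [ 0  0  0  5 ]
Upper-triangular form:
[ -1   1  -5   0 ]
[  0  -5  23   5 ]
[  0   0  -5  -1 ]
[  0   0   0   5 ]
det(A) = (-1)^1 * (-1) * (-5) * (-5) * (5) = 125  (1 row swap -> sign -1)

det(A) = 125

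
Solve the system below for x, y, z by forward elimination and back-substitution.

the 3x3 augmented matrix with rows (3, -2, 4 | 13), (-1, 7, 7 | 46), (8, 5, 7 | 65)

Forward elimination on [A|b]:
R2 <- R2 - (-1/3)*R1:  [     0   19/3   25/3  151/3 ]
R3 <- R3 - (8/3)*R1:  [     0   31/3  -11/3   91/3 ]
R3 <- R3 - (31/19)*R2:  [       0        0  -328/19  -984/19 ]
Row echelon form:
[ 3    -2        4  |       13 ]
[ 0  19/3     25/3  |    151/3 ]
[ 0     0  -328/19  |  -984/19 ]
Back-substitution:
z = (-984/19) / (-328/19) = 3
y = (151/3 - (25/3)*(3)) / (19/3) = 4
x = (13 - (-2)*(4) - (4)*(3)) / 3 = 3

(3, 4, 3)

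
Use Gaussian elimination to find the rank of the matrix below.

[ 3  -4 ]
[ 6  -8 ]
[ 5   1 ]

rank(A) = 2

Row reduction:
R2 <- R2 - (2)*R1:  [ 0  0 ]
R3 <- R3 - (5/3)*R1:  [    0  23/3 ]
R2 <-> R3   (pivot in column 2 was zero)
[ 3    -4 ]
[ 0  23/3 ]
[ 0     0 ]
Row echelon form:
[ 3    -4 ]
[ 0  23/3 ]
[ 0     0 ]
Nonzero rows / pivot columns: 2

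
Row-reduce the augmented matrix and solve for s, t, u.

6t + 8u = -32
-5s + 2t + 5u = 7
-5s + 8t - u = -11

Forward elimination on [A|b]:
R1 <-> R2   (pivot in column 1 was zero)
[ -5  2   5    7 ]
[  0  6   8  -32 ]
[ -5  8  -1  -11 ]
R3 <- R3 - (1)*R1:  [   0    6   -6  -18 ]
R3 <- R3 - (1)*R2:  [   0    0  -14   14 ]
Row echelon form:
[ -5  2    5  |    7 ]
[  0  6    8  |  -32 ]
[  0  0  -14  |   14 ]
Back-substitution:
u = (14) / -14 = -1
t = (-32 - (8)*(-1)) / 6 = -4
s = (7 - (2)*(-4) - (5)*(-1)) / -5 = -4

(-4, -4, -1)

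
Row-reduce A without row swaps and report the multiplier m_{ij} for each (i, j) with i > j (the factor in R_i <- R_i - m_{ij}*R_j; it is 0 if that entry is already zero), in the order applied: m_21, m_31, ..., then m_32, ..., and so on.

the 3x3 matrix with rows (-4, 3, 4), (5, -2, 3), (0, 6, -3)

Forward elimination:
R2 <- R2 - (-5/4)*R1:  [   0  7/4    8 ]
R3: entry in column 1 is already 0 -> m_{31} = 0 (no row operation needed)
R3 <- R3 - (24/7)*R2:  [      0       0  -213/7 ]
Multipliers (in order of application): m_{21} = -5/4, m_{31} = 0, m_{32} = 24/7

multipliers: -5/4, 0, 24/7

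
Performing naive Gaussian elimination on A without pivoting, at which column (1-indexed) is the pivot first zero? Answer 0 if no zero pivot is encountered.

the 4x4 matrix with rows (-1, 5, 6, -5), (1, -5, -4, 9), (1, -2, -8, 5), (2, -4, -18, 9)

Naive forward elimination:
R2 <- R2 - (-1)*R1:  [ 0  0  2  4 ]
R3 <- R3 - (-1)*R1:  [  0   3  -2   0 ]
R4 <- R4 - (-2)*R1:  [  0   6  -6  -1 ]
Matrix at this point:
[ -1  5   6  -5 ]
[  0  0   2   4 ]
[  0  3  -2   0 ]
[  0  6  -6  -1 ]
Pivot entry (2,2) is zero but row 3 has 3 in column 2 -> naive elimination stops; a row interchange (e.g. R2 <-> R3) would be required here.

first zero-pivot column = 2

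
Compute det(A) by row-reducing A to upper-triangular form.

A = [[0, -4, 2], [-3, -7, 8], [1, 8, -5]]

det(A) = -6

Forward elimination:
R1 <-> R2   (pivot in column 1 was zero)
[ -3  -7   8 ]
[  0  -4   2 ]
[  1   8  -5 ]
R3 <- R3 - (-1/3)*R1:  [    0  17/3  -7/3 ]
R3 <- R3 - (-17/12)*R2:  [   0    0  1/2 ]
Upper-triangular form:
[ -3  -7    8 ]
[  0  -4    2 ]
[  0   0  1/2 ]
det(A) = (-1)^1 * (-3) * (-4) * (1/2) = -6  (1 row swap -> sign -1)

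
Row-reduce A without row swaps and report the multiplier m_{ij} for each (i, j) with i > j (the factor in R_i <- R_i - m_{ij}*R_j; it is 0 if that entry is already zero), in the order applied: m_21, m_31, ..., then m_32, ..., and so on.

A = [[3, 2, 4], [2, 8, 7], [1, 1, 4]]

Forward elimination:
R2 <- R2 - (2/3)*R1:  [    0  20/3  13/3 ]
R3 <- R3 - (1/3)*R1:  [   0  1/3  8/3 ]
R3 <- R3 - (1/20)*R2:  [     0      0  49/20 ]
Multipliers (in order of application): m_{21} = 2/3, m_{31} = 1/3, m_{32} = 1/20

multipliers: 2/3, 1/3, 1/20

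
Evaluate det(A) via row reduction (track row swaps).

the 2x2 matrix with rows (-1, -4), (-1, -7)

det(A) = 3

Forward elimination:
R2 <- R2 - (1)*R1:  [  0  -3 ]
Upper-triangular form:
[ -1  -4 ]
[  0  -3 ]
det(A) = (-1)^0 * (-1) * (-3) = 3  (0 row swaps -> sign +1)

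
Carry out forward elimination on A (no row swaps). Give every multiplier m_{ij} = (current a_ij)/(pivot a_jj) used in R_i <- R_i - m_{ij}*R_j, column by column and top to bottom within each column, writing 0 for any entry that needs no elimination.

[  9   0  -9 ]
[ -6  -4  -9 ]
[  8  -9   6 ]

multipliers: -2/3, 8/9, 9/4

Forward elimination:
R2 <- R2 - (-2/3)*R1:  [   0   -4  -15 ]
R3 <- R3 - (8/9)*R1:  [  0  -9  14 ]
R3 <- R3 - (9/4)*R2:  [     0      0  191/4 ]
Multipliers (in order of application): m_{21} = -2/3, m_{31} = 8/9, m_{32} = 9/4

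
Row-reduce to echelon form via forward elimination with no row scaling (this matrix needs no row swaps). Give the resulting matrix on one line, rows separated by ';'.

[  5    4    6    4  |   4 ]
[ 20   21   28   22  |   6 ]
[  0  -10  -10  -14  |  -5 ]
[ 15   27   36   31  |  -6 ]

Forward elimination:
R2 <- R2 - (4)*R1:  [   0    5    4    6  -10 ]
R4 <- R4 - (3)*R1:  [   0   15   18   19  -18 ]
R3 <- R3 - (-2)*R2:  [   0    0   -2   -2  -25 ]
R4 <- R4 - (3)*R2:  [  0   0   6   1  12 ]
R4 <- R4 - (-3)*R3:  [   0    0    0   -5  -63 ]
Row echelon form:
[ 5  4   6   4  |    4 ]
[ 0  5   4   6  |  -10 ]
[ 0  0  -2  -2  |  -25 ]
[ 0  0   0  -5  |  -63 ]

REF = [5 4 6 4 4; 0 5 4 6 -10; 0 0 -2 -2 -25; 0 0 0 -5 -63]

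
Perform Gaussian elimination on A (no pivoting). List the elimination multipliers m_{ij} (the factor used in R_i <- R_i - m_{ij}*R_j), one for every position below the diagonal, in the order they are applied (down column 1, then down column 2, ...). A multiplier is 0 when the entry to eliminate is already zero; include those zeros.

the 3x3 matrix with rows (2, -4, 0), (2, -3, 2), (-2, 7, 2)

multipliers: 1, -1, 3

Forward elimination:
R2 <- R2 - (1)*R1:  [ 0  1  2 ]
R3 <- R3 - (-1)*R1:  [ 0  3  2 ]
R3 <- R3 - (3)*R2:  [  0   0  -4 ]
Multipliers (in order of application): m_{21} = 1, m_{31} = -1, m_{32} = 3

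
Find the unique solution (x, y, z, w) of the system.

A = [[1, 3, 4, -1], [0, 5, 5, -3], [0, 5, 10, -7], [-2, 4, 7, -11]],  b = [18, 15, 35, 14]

Forward elimination on [A|b]:
R4 <- R4 - (-2)*R1:  [   0   10   15  -13   50 ]
R3 <- R3 - (1)*R2:  [  0   0   5  -4  20 ]
R4 <- R4 - (2)*R2:  [  0   0   5  -7  20 ]
R4 <- R4 - (1)*R3:  [  0   0   0  -3   0 ]
Row echelon form:
[ 1  3  4  -1  |  18 ]
[ 0  5  5  -3  |  15 ]
[ 0  0  5  -4  |  20 ]
[ 0  0  0  -3  |   0 ]
Back-substitution:
w = (0) / -3 = 0
z = (20 - (-4)*(0)) / 5 = 4
y = (15 - (5)*(4) - (-3)*(0)) / 5 = -1
x = (18 - (3)*(-1) - (4)*(4) - (-1)*(0)) / 1 = 5

(5, -1, 4, 0)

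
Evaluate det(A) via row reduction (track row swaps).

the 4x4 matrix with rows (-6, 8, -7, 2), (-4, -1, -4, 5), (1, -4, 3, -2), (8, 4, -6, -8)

Forward elimination:
R2 <- R2 - (2/3)*R1:  [     0  -19/3    2/3   11/3 ]
R3 <- R3 - (-1/6)*R1:  [    0  -8/3  11/6  -5/3 ]
R4 <- R4 - (-4/3)*R1:  [     0   44/3  -46/3  -16/3 ]
R3 <- R3 - (8/19)*R2:  [      0       0   59/38  -61/19 ]
R4 <- R4 - (-44/19)*R2:  [       0        0  -262/19    60/19 ]
R4 <- R4 - (-524/59)*R3:  [        0         0         0  -1496/59 ]
Upper-triangular form:
[ -6      8     -7         2 ]
[  0  -19/3    2/3      11/3 ]
[  0      0  59/38    -61/19 ]
[  0      0      0  -1496/59 ]
det(A) = (-1)^0 * (-6) * (-19/3) * (59/38) * (-1496/59) = -1496  (0 row swaps -> sign +1)

det(A) = -1496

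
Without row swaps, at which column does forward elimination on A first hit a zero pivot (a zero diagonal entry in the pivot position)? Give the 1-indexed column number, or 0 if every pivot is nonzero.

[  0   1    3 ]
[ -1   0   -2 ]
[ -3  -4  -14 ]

first zero-pivot column = 1

Naive forward elimination:
Pivot entry (1,1) is zero but row 2 has -1 in column 1 -> naive elimination stops; a row interchange (e.g. R1 <-> R2) would be required here.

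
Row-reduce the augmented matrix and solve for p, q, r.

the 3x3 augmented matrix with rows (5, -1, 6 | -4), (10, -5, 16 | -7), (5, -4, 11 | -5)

(1, -3, -2)

Forward elimination on [A|b]:
R2 <- R2 - (2)*R1:  [  0  -3   4   1 ]
R3 <- R3 - (1)*R1:  [  0  -3   5  -1 ]
R3 <- R3 - (1)*R2:  [  0   0   1  -2 ]
Row echelon form:
[ 5  -1  6  |  -4 ]
[ 0  -3  4  |   1 ]
[ 0   0  1  |  -2 ]
Back-substitution:
r = (-2) / 1 = -2
q = (1 - (4)*(-2)) / -3 = -3
p = (-4 - (-1)*(-3) - (6)*(-2)) / 5 = 1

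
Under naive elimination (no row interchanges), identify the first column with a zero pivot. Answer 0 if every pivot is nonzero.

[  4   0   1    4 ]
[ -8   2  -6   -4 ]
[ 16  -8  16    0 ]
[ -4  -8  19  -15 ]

first zero-pivot column = 0

Naive forward elimination:
R2 <- R2 - (-2)*R1:  [  0   2  -4   4 ]
R3 <- R3 - (4)*R1:  [   0   -8   12  -16 ]
R4 <- R4 - (-1)*R1:  [   0   -8   20  -11 ]
R3 <- R3 - (-4)*R2:  [  0   0  -4   0 ]
R4 <- R4 - (-4)*R2:  [ 0  0  4  5 ]
R4 <- R4 - (-1)*R3:  [ 0  0  0  5 ]
All pivots nonzero; naive elimination completes without hitting a zero pivot.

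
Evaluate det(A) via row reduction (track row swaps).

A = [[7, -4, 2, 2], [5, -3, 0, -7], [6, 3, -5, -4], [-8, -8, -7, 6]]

Forward elimination:
R2 <- R2 - (5/7)*R1:  [     0   -1/7  -10/7  -59/7 ]
R3 <- R3 - (6/7)*R1:  [     0   45/7  -47/7  -40/7 ]
R4 <- R4 - (-8/7)*R1:  [     0  -88/7  -33/7   58/7 ]
R3 <- R3 - (-45)*R2:  [    0     0   -71  -385 ]
R4 <- R4 - (88)*R2:  [   0    0  121  750 ]
R4 <- R4 - (-121/71)*R3:  [       0        0        0  6665/71 ]
Upper-triangular form:
[ 7    -4      2        2 ]
[ 0  -1/7  -10/7    -59/7 ]
[ 0     0    -71     -385 ]
[ 0     0      0  6665/71 ]
det(A) = (-1)^0 * (7) * (-1/7) * (-71) * (6665/71) = 6665  (0 row swaps -> sign +1)

det(A) = 6665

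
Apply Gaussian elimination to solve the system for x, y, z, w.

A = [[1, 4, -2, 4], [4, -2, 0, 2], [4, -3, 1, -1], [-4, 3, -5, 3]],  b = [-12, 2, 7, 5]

Forward elimination on [A|b]:
R2 <- R2 - (4)*R1:  [   0  -18    8  -14   50 ]
R3 <- R3 - (4)*R1:  [   0  -19    9  -17   55 ]
R4 <- R4 - (-4)*R1:  [   0   19  -13   19  -43 ]
R3 <- R3 - (19/18)*R2:  [     0      0    5/9  -20/9   20/9 ]
R4 <- R4 - (-19/18)*R2:  [     0      0  -41/9   38/9   88/9 ]
R4 <- R4 - (-41/5)*R3:  [   0    0    0  -14   28 ]
Row echelon form:
[ 1    4   -2      4  |   -12 ]
[ 0  -18    8    -14  |    50 ]
[ 0    0  5/9  -20/9  |  20/9 ]
[ 0    0    0    -14  |    28 ]
Back-substitution:
w = (28) / -14 = -2
z = (20/9 - (-20/9)*(-2)) / (5/9) = -4
y = (50 - (8)*(-4) - (-14)*(-2)) / -18 = -3
x = (-12 - (4)*(-3) - (-2)*(-4) - (4)*(-2)) / 1 = 0

(0, -3, -4, -2)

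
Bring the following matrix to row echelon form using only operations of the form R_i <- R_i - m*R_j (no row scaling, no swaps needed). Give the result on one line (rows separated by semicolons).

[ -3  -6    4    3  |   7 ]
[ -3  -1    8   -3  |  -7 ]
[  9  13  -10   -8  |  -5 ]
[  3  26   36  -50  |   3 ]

Forward elimination:
R2 <- R2 - (1)*R1:  [   0    5    4   -6  -14 ]
R3 <- R3 - (-3)*R1:  [  0  -5   2   1  16 ]
R4 <- R4 - (-1)*R1:  [   0   20   40  -47   10 ]
R3 <- R3 - (-1)*R2:  [  0   0   6  -5   2 ]
R4 <- R4 - (4)*R2:  [   0    0   24  -23   66 ]
R4 <- R4 - (4)*R3:  [  0   0   0  -3  58 ]
Row echelon form:
[ -3  -6  4   3  |    7 ]
[  0   5  4  -6  |  -14 ]
[  0   0  6  -5  |    2 ]
[  0   0  0  -3  |   58 ]

REF = [-3 -6 4 3 7; 0 5 4 -6 -14; 0 0 6 -5 2; 0 0 0 -3 58]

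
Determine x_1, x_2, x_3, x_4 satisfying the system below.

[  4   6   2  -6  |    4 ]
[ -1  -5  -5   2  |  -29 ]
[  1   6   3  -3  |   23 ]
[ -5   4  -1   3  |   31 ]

Forward elimination on [A|b]:
R2 <- R2 - (-1/4)*R1:  [    0  -7/2  -9/2   1/2   -28 ]
R3 <- R3 - (1/4)*R1:  [    0   9/2   5/2  -3/2    22 ]
R4 <- R4 - (-5/4)*R1:  [    0  23/2   3/2  -9/2    36 ]
R3 <- R3 - (-9/7)*R2:  [     0      0  -23/7   -6/7    -14 ]
R4 <- R4 - (-23/7)*R2:  [     0      0  -93/7  -20/7    -56 ]
R4 <- R4 - (93/23)*R3:  [     0      0      0  14/23  14/23 ]
Row echelon form:
[ 4     6      2     -6  |      4 ]
[ 0  -7/2   -9/2    1/2  |    -28 ]
[ 0     0  -23/7   -6/7  |    -14 ]
[ 0     0      0  14/23  |  14/23 ]
Back-substitution:
x_4 = (14/23) / (14/23) = 1
x_3 = (-14 - (-6/7)*(1)) / (-23/7) = 4
x_2 = (-28 - (-9/2)*(4) - (1/2)*(1)) / (-7/2) = 3
x_1 = (4 - (6)*(3) - (2)*(4) - (-6)*(1)) / 4 = -4

(-4, 3, 4, 1)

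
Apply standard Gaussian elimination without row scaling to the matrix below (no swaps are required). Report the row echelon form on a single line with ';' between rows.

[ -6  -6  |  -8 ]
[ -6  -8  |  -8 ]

Forward elimination:
R2 <- R2 - (1)*R1:  [  0  -2   0 ]
Row echelon form:
[ -6  -6  |  -8 ]
[  0  -2  |   0 ]

REF = [-6 -6 -8; 0 -2 0]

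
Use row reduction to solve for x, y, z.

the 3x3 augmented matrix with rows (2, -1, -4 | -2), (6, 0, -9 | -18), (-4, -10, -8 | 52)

(-3, -4, 0)

Forward elimination on [A|b]:
R2 <- R2 - (3)*R1:  [   0    3    3  -12 ]
R3 <- R3 - (-2)*R1:  [   0  -12  -16   48 ]
R3 <- R3 - (-4)*R2:  [  0   0  -4   0 ]
Row echelon form:
[ 2  -1  -4  |   -2 ]
[ 0   3   3  |  -12 ]
[ 0   0  -4  |    0 ]
Back-substitution:
z = (0) / -4 = 0
y = (-12 - (3)*(0)) / 3 = -4
x = (-2 - (-1)*(-4) - (-4)*(0)) / 2 = -3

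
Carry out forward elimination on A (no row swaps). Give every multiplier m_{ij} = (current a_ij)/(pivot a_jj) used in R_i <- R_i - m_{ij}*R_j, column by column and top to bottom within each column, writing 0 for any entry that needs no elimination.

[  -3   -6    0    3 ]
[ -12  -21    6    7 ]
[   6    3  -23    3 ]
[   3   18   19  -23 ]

multipliers: 4, -2, -1, -3, 4, 1

Forward elimination:
R2 <- R2 - (4)*R1:  [  0   3   6  -5 ]
R3 <- R3 - (-2)*R1:  [   0   -9  -23    9 ]
R4 <- R4 - (-1)*R1:  [   0   12   19  -20 ]
R3 <- R3 - (-3)*R2:  [  0   0  -5  -6 ]
R4 <- R4 - (4)*R2:  [  0   0  -5   0 ]
R4 <- R4 - (1)*R3:  [ 0  0  0  6 ]
Multipliers (in order of application): m_{21} = 4, m_{31} = -2, m_{41} = -1, m_{32} = -3, m_{42} = 4, m_{43} = 1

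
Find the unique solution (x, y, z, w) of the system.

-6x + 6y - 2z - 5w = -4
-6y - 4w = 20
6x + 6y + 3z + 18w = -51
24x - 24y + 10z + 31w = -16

Forward elimination on [A|b]:
R3 <- R3 - (-1)*R1:  [   0   12    1   13  -55 ]
R4 <- R4 - (-4)*R1:  [   0    0    2   11  -32 ]
R3 <- R3 - (-2)*R2:  [   0    0    1    5  -15 ]
R4 <- R4 - (2)*R3:  [  0   0   0   1  -2 ]
Row echelon form:
[ -6   6  -2  -5  |   -4 ]
[  0  -6   0  -4  |   20 ]
[  0   0   1   5  |  -15 ]
[  0   0   0   1  |   -2 ]
Back-substitution:
w = (-2) / 1 = -2
z = (-15 - (5)*(-2)) / 1 = -5
y = (20 - (-4)*(-2)) / -6 = -2
x = (-4 - (6)*(-2) - (-2)*(-5) - (-5)*(-2)) / -6 = 2

(2, -2, -5, -2)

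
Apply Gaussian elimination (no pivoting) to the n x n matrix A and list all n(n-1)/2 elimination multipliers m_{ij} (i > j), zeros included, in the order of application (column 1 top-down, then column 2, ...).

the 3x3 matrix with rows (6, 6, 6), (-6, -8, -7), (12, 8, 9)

multipliers: -1, 2, 2

Forward elimination:
R2 <- R2 - (-1)*R1:  [  0  -2  -1 ]
R3 <- R3 - (2)*R1:  [  0  -4  -3 ]
R3 <- R3 - (2)*R2:  [  0   0  -1 ]
Multipliers (in order of application): m_{21} = -1, m_{31} = 2, m_{32} = 2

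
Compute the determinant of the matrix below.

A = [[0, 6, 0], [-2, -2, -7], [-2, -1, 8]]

det(A) = 180

Forward elimination:
R1 <-> R2   (pivot in column 1 was zero)
[ -2  -2  -7 ]
[  0   6   0 ]
[ -2  -1   8 ]
R3 <- R3 - (1)*R1:  [  0   1  15 ]
R3 <- R3 - (1/6)*R2:  [  0   0  15 ]
Upper-triangular form:
[ -2  -2  -7 ]
[  0   6   0 ]
[  0   0  15 ]
det(A) = (-1)^1 * (-2) * (6) * (15) = 180  (1 row swap -> sign -1)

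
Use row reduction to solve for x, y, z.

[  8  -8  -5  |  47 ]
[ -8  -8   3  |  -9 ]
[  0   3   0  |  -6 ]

Forward elimination on [A|b]:
R2 <- R2 - (-1)*R1:  [   0  -16   -2   38 ]
R3 <- R3 - (-3/16)*R2:  [    0     0  -3/8   9/8 ]
Row echelon form:
[ 8   -8    -5  |   47 ]
[ 0  -16    -2  |   38 ]
[ 0    0  -3/8  |  9/8 ]
Back-substitution:
z = (9/8) / (-3/8) = -3
y = (38 - (-2)*(-3)) / -16 = -2
x = (47 - (-8)*(-2) - (-5)*(-3)) / 8 = 2

(2, -2, -3)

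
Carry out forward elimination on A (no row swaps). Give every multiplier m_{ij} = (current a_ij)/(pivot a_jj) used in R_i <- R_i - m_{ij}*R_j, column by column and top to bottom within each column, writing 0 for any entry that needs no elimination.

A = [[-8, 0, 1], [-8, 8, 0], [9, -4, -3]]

Forward elimination:
R2 <- R2 - (1)*R1:  [  0   8  -1 ]
R3 <- R3 - (-9/8)*R1:  [     0     -4  -15/8 ]
R3 <- R3 - (-1/2)*R2:  [     0      0  -19/8 ]
Multipliers (in order of application): m_{21} = 1, m_{31} = -9/8, m_{32} = -1/2

multipliers: 1, -9/8, -1/2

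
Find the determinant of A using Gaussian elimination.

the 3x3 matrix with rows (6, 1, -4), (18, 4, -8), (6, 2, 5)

Forward elimination:
R2 <- R2 - (3)*R1:  [ 0  1  4 ]
R3 <- R3 - (1)*R1:  [ 0  1  9 ]
R3 <- R3 - (1)*R2:  [ 0  0  5 ]
Upper-triangular form:
[ 6  1  -4 ]
[ 0  1   4 ]
[ 0  0   5 ]
det(A) = (-1)^0 * (6) * (1) * (5) = 30  (0 row swaps -> sign +1)

det(A) = 30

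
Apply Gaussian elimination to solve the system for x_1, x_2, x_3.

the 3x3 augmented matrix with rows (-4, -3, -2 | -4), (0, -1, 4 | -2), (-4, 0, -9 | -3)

(3, -2, -1)

Forward elimination on [A|b]:
R3 <- R3 - (1)*R1:  [  0   3  -7   1 ]
R3 <- R3 - (-3)*R2:  [  0   0   5  -5 ]
Row echelon form:
[ -4  -3  -2  |  -4 ]
[  0  -1   4  |  -2 ]
[  0   0   5  |  -5 ]
Back-substitution:
x_3 = (-5) / 5 = -1
x_2 = (-2 - (4)*(-1)) / -1 = -2
x_1 = (-4 - (-3)*(-2) - (-2)*(-1)) / -4 = 3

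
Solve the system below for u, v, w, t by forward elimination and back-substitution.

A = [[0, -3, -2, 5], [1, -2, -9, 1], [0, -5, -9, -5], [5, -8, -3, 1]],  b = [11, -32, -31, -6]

(-4, -3, 4, 2)

Forward elimination on [A|b]:
R1 <-> R2   (pivot in column 1 was zero)
[ 1  -2  -9   1  -32 ]
[ 0  -3  -2   5   11 ]
[ 0  -5  -9  -5  -31 ]
[ 5  -8  -3   1   -6 ]
R4 <- R4 - (5)*R1:  [   0    2   42   -4  154 ]
R3 <- R3 - (5/3)*R2:  [      0       0   -17/3   -40/3  -148/3 ]
R4 <- R4 - (-2/3)*R2:  [     0      0  122/3   -2/3  484/3 ]
R4 <- R4 - (-122/17)*R3:  [        0         0         0  -1638/17  -3276/17 ]
Row echelon form:
[ 1  -2     -9         1  |       -32 ]
[ 0  -3     -2         5  |        11 ]
[ 0   0  -17/3     -40/3  |    -148/3 ]
[ 0   0      0  -1638/17  |  -3276/17 ]
Back-substitution:
t = (-3276/17) / (-1638/17) = 2
w = (-148/3 - (-40/3)*(2)) / (-17/3) = 4
v = (11 - (-2)*(4) - (5)*(2)) / -3 = -3
u = (-32 - (-2)*(-3) - (-9)*(4) - (1)*(2)) / 1 = -4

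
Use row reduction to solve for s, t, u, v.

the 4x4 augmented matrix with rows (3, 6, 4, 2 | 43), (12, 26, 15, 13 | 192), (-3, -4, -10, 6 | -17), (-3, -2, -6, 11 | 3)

(3, 5, 0, 2)

Forward elimination on [A|b]:
R2 <- R2 - (4)*R1:  [  0   2  -1   5  20 ]
R3 <- R3 - (-1)*R1:  [  0   2  -6   8  26 ]
R4 <- R4 - (-1)*R1:  [  0   4  -2  13  46 ]
R3 <- R3 - (1)*R2:  [  0   0  -5   3   6 ]
R4 <- R4 - (2)*R2:  [ 0  0  0  3  6 ]
Row echelon form:
[ 3  6   4  2  |  43 ]
[ 0  2  -1  5  |  20 ]
[ 0  0  -5  3  |   6 ]
[ 0  0   0  3  |   6 ]
Back-substitution:
v = (6) / 3 = 2
u = (6 - (3)*(2)) / -5 = 0
t = (20 - (-1)*(0) - (5)*(2)) / 2 = 5
s = (43 - (6)*(5) - (4)*(0) - (2)*(2)) / 3 = 3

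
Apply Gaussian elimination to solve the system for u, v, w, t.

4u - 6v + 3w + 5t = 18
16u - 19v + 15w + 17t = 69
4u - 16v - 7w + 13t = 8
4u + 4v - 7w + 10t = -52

(-3, -3, 4, 0)

Forward elimination on [A|b]:
R2 <- R2 - (4)*R1:  [  0   5   3  -3  -3 ]
R3 <- R3 - (1)*R1:  [   0  -10  -10    8  -10 ]
R4 <- R4 - (1)*R1:  [   0   10  -10    5  -70 ]
R3 <- R3 - (-2)*R2:  [   0    0   -4    2  -16 ]
R4 <- R4 - (2)*R2:  [   0    0  -16   11  -64 ]
R4 <- R4 - (4)*R3:  [ 0  0  0  3  0 ]
Row echelon form:
[ 4  -6   3   5  |   18 ]
[ 0   5   3  -3  |   -3 ]
[ 0   0  -4   2  |  -16 ]
[ 0   0   0   3  |    0 ]
Back-substitution:
t = (0) / 3 = 0
w = (-16 - (2)*(0)) / -4 = 4
v = (-3 - (3)*(4) - (-3)*(0)) / 5 = -3
u = (18 - (-6)*(-3) - (3)*(4) - (5)*(0)) / 4 = -3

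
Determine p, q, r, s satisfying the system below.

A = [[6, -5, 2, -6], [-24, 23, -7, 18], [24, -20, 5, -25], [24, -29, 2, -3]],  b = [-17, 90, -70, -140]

(0, 5, 1, -1)

Forward elimination on [A|b]:
R2 <- R2 - (-4)*R1:  [  0   3   1  -6  22 ]
R3 <- R3 - (4)*R1:  [  0   0  -3  -1  -2 ]
R4 <- R4 - (4)*R1:  [   0   -9   -6   21  -72 ]
R4 <- R4 - (-3)*R2:  [  0   0  -3   3  -6 ]
R4 <- R4 - (1)*R3:  [  0   0   0   4  -4 ]
Row echelon form:
[ 6  -5   2  -6  |  -17 ]
[ 0   3   1  -6  |   22 ]
[ 0   0  -3  -1  |   -2 ]
[ 0   0   0   4  |   -4 ]
Back-substitution:
s = (-4) / 4 = -1
r = (-2 - (-1)*(-1)) / -3 = 1
q = (22 - (1)*(1) - (-6)*(-1)) / 3 = 5
p = (-17 - (-5)*(5) - (2)*(1) - (-6)*(-1)) / 6 = 0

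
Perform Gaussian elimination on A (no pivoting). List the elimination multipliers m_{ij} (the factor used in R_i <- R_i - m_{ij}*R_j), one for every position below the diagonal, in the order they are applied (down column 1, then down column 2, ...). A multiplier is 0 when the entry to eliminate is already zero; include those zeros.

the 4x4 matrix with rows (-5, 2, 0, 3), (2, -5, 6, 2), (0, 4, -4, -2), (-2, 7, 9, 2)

Forward elimination:
R2 <- R2 - (-2/5)*R1:  [     0  -21/5      6   16/5 ]
R3: entry in column 1 is already 0 -> m_{31} = 0 (no row operation needed)
R4 <- R4 - (2/5)*R1:  [    0  31/5     9   4/5 ]
R3 <- R3 - (-20/21)*R2:  [     0      0   12/7  22/21 ]
R4 <- R4 - (-31/21)*R2:  [      0       0   125/7  116/21 ]
R4 <- R4 - (125/12)*R3:  [      0       0       0  -97/18 ]
Multipliers (in order of application): m_{21} = -2/5, m_{31} = 0, m_{41} = 2/5, m_{32} = -20/21, m_{42} = -31/21, m_{43} = 125/12

multipliers: -2/5, 0, 2/5, -20/21, -31/21, 125/12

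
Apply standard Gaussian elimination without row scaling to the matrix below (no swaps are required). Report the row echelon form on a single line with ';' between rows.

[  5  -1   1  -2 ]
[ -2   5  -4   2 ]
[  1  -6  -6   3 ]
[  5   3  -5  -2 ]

Forward elimination:
R2 <- R2 - (-2/5)*R1:  [     0   23/5  -18/5    6/5 ]
R3 <- R3 - (1/5)*R1:  [     0  -29/5  -31/5   17/5 ]
R4 <- R4 - (1)*R1:  [  0   4  -6   0 ]
R3 <- R3 - (-29/23)*R2:  [       0        0  -247/23   113/23 ]
R4 <- R4 - (20/23)*R2:  [      0       0  -66/23  -24/23 ]
R4 <- R4 - (66/247)*R3:  [        0         0         0  -582/247 ]
Row echelon form:
[ 5    -1        1        -2 ]
[ 0  23/5    -18/5       6/5 ]
[ 0     0  -247/23    113/23 ]
[ 0     0        0  -582/247 ]

REF = [5 -1 1 -2; 0 23/5 -18/5 6/5; 0 0 -247/23 113/23; 0 0 0 -582/247]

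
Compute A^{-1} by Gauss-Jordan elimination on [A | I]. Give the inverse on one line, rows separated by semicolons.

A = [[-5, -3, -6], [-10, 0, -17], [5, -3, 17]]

Gauss-Jordan on [A | I]:
R1 <- (1/-5)*R1:  [    1   3/5   6/5  |  -1/5     0     0 ]
R2 <- R2 - (-10)*R1:  [  0   6  -5  |  -2   1   0 ]
R3 <- R3 - (5)*R1:  [  0  -6  11  |   1   0   1 ]
R2 <- (1/6)*R2:  [    0     1  -5/6  |  -1/3   1/6     0 ]
R1 <- R1 - (3/5)*R2:  [     1      0  17/10  |      0  -1/10      0 ]
R3 <- R3 - (-6)*R2:  [  0   0   6  |  -1   1   1 ]
R3 <- (1/6)*R3:  [    0     0     1  |  -1/6   1/6   1/6 ]
R1 <- R1 - (17/10)*R3:  [      1       0       0  |   17/60  -23/60  -17/60 ]
R2 <- R2 - (-5/6)*R3:  [      0       1       0  |  -17/36   11/36    5/36 ]
Right block of [I | A^{-1}] is the inverse:
[  17/60  -23/60  -17/60 ]
[ -17/36   11/36    5/36 ]
[   -1/6     1/6     1/6 ]

inverse = [17/60 -23/60 -17/60; -17/36 11/36 5/36; -1/6 1/6 1/6]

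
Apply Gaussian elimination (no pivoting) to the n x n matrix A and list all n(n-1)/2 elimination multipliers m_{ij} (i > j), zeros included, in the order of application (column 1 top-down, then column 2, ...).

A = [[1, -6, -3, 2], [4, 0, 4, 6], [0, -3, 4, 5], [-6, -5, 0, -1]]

Forward elimination:
R2 <- R2 - (4)*R1:  [  0  24  16  -2 ]
R3: entry in column 1 is already 0 -> m_{31} = 0 (no row operation needed)
R4 <- R4 - (-6)*R1:  [   0  -41  -18   11 ]
R3 <- R3 - (-1/8)*R2:  [    0     0     6  19/4 ]
R4 <- R4 - (-41/24)*R2:  [     0      0   28/3  91/12 ]
R4 <- R4 - (14/9)*R3:  [    0     0     0  7/36 ]
Multipliers (in order of application): m_{21} = 4, m_{31} = 0, m_{41} = -6, m_{32} = -1/8, m_{42} = -41/24, m_{43} = 14/9

multipliers: 4, 0, -6, -1/8, -41/24, 14/9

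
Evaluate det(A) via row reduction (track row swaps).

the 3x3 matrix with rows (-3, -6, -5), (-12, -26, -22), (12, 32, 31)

det(A) = 18

Forward elimination:
R2 <- R2 - (4)*R1:  [  0  -2  -2 ]
R3 <- R3 - (-4)*R1:  [  0   8  11 ]
R3 <- R3 - (-4)*R2:  [ 0  0  3 ]
Upper-triangular form:
[ -3  -6  -5 ]
[  0  -2  -2 ]
[  0   0   3 ]
det(A) = (-1)^0 * (-3) * (-2) * (3) = 18  (0 row swaps -> sign +1)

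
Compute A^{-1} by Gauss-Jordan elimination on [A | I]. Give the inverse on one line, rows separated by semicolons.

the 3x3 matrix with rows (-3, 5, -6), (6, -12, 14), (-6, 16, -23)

inverse = [-26/15 -19/30 1/15; -9/5 -11/10 -1/5; -4/5 -3/5 -1/5]

Gauss-Jordan on [A | I]:
R1 <- (1/-3)*R1:  [    1  -5/3     2  |  -1/3     0     0 ]
R2 <- R2 - (6)*R1:  [  0  -2   2  |   2   1   0 ]
R3 <- R3 - (-6)*R1:  [   0    6  -11  |   -2    0    1 ]
R2 <- (1/-2)*R2:  [    0     1    -1  |    -1  -1/2     0 ]
R1 <- R1 - (-5/3)*R2:  [    1     0   1/3  |    -2  -5/6     0 ]
R3 <- R3 - (6)*R2:  [  0   0  -5  |   4   3   1 ]
R3 <- (1/-5)*R3:  [    0     0     1  |  -4/5  -3/5  -1/5 ]
R1 <- R1 - (1/3)*R3:  [      1       0       0  |  -26/15  -19/30    1/15 ]
R2 <- R2 - (-1)*R3:  [      0       1       0  |    -9/5  -11/10    -1/5 ]
Right block of [I | A^{-1}] is the inverse:
[ -26/15  -19/30  1/15 ]
[   -9/5  -11/10  -1/5 ]
[   -4/5    -3/5  -1/5 ]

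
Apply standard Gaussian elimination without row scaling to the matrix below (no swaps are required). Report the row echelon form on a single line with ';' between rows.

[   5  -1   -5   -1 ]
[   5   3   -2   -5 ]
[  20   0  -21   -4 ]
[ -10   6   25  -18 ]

REF = [5 -1 -5 -1; 0 4 3 -4; 0 0 -4 4; 0 0 0 -4]

Forward elimination:
R2 <- R2 - (1)*R1:  [  0   4   3  -4 ]
R3 <- R3 - (4)*R1:  [  0   4  -1   0 ]
R4 <- R4 - (-2)*R1:  [   0    4   15  -20 ]
R3 <- R3 - (1)*R2:  [  0   0  -4   4 ]
R4 <- R4 - (1)*R2:  [   0    0   12  -16 ]
R4 <- R4 - (-3)*R3:  [  0   0   0  -4 ]
Row echelon form:
[ 5  -1  -5  -1 ]
[ 0   4   3  -4 ]
[ 0   0  -4   4 ]
[ 0   0   0  -4 ]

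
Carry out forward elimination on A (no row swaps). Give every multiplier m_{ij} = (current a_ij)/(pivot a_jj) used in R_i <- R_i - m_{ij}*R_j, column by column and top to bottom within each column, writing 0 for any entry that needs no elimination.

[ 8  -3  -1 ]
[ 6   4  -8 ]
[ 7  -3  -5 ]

Forward elimination:
R2 <- R2 - (3/4)*R1:  [     0   25/4  -29/4 ]
R3 <- R3 - (7/8)*R1:  [     0   -3/8  -33/8 ]
R3 <- R3 - (-3/50)*R2:  [       0        0  -114/25 ]
Multipliers (in order of application): m_{21} = 3/4, m_{31} = 7/8, m_{32} = -3/50

multipliers: 3/4, 7/8, -3/50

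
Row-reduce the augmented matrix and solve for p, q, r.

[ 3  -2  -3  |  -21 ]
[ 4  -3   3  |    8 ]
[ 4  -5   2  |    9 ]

Forward elimination on [A|b]:
R2 <- R2 - (4/3)*R1:  [    0  -1/3     7    36 ]
R3 <- R3 - (4/3)*R1:  [    0  -7/3     6    37 ]
R3 <- R3 - (7)*R2:  [    0     0   -43  -215 ]
Row echelon form:
[ 3    -2   -3  |   -21 ]
[ 0  -1/3    7  |    36 ]
[ 0     0  -43  |  -215 ]
Back-substitution:
r = (-215) / -43 = 5
q = (36 - (7)*(5)) / (-1/3) = -3
p = (-21 - (-2)*(-3) - (-3)*(5)) / 3 = -4

(-4, -3, 5)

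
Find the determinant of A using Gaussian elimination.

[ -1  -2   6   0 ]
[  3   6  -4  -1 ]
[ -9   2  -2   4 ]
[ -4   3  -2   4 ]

det(A) = 600

Forward elimination:
R2 <- R2 - (-3)*R1:  [  0   0  14  -1 ]
R3 <- R3 - (9)*R1:  [   0   20  -56    4 ]
R4 <- R4 - (4)*R1:  [   0   11  -26    4 ]
R2 <-> R3   (pivot in column 2 was zero)
[ -1  -2    6   0 ]
[  0  20  -56   4 ]
[  0   0   14  -1 ]
[  0  11  -26   4 ]
R4 <- R4 - (11/20)*R2:  [    0     0  24/5   9/5 ]
R4 <- R4 - (12/35)*R3:  [    0     0     0  15/7 ]
Upper-triangular form:
[ -1  -2    6     0 ]
[  0  20  -56     4 ]
[  0   0   14    -1 ]
[  0   0    0  15/7 ]
det(A) = (-1)^1 * (-1) * (20) * (14) * (15/7) = 600  (1 row swap -> sign -1)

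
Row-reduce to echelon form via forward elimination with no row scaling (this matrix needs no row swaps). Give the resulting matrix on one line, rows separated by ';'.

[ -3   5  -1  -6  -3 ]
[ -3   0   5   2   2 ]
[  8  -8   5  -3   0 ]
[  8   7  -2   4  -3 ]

REF = [-3 5 -1 -6 -3; 0 -5 6 8 5; 0 0 131/15 -157/15 -8/3; 0 0 0 5788/131 2012/131]

Forward elimination:
R2 <- R2 - (1)*R1:  [  0  -5   6   8   5 ]
R3 <- R3 - (-8/3)*R1:  [    0  16/3   7/3   -19    -8 ]
R4 <- R4 - (-8/3)*R1:  [     0   61/3  -14/3    -12    -11 ]
R3 <- R3 - (-16/15)*R2:  [       0        0   131/15  -157/15     -8/3 ]
R4 <- R4 - (-61/15)*R2:  [      0       0  296/15  308/15    28/3 ]
R4 <- R4 - (296/131)*R3:  [        0         0         0  5788/131  2012/131 ]
Row echelon form:
[ -3   5      -1        -6        -3 ]
[  0  -5       6         8         5 ]
[  0   0  131/15   -157/15      -8/3 ]
[  0   0       0  5788/131  2012/131 ]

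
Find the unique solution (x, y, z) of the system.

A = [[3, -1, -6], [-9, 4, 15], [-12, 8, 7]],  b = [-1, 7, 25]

Forward elimination on [A|b]:
R2 <- R2 - (-3)*R1:  [  0   1  -3   4 ]
R3 <- R3 - (-4)*R1:  [   0    4  -17   21 ]
R3 <- R3 - (4)*R2:  [  0   0  -5   5 ]
Row echelon form:
[ 3  -1  -6  |  -1 ]
[ 0   1  -3  |   4 ]
[ 0   0  -5  |   5 ]
Back-substitution:
z = (5) / -5 = -1
y = (4 - (-3)*(-1)) / 1 = 1
x = (-1 - (-1)*(1) - (-6)*(-1)) / 3 = -2

(-2, 1, -1)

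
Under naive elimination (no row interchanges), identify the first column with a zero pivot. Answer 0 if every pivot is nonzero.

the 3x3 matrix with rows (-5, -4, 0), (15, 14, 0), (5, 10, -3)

first zero-pivot column = 0

Naive forward elimination:
R2 <- R2 - (-3)*R1:  [ 0  2  0 ]
R3 <- R3 - (-1)*R1:  [  0   6  -3 ]
R3 <- R3 - (3)*R2:  [  0   0  -3 ]
All pivots nonzero; naive elimination completes without hitting a zero pivot.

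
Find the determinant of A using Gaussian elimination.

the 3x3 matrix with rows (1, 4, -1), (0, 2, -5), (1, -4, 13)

Forward elimination:
R3 <- R3 - (1)*R1:  [  0  -8  14 ]
R3 <- R3 - (-4)*R2:  [  0   0  -6 ]
Upper-triangular form:
[ 1  4  -1 ]
[ 0  2  -5 ]
[ 0  0  -6 ]
det(A) = (-1)^0 * (1) * (2) * (-6) = -12  (0 row swaps -> sign +1)

det(A) = -12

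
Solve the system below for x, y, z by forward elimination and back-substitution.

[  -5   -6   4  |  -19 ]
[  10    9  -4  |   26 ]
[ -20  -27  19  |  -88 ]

(-1, 4, 0)

Forward elimination on [A|b]:
R2 <- R2 - (-2)*R1:  [   0   -3    4  -12 ]
R3 <- R3 - (4)*R1:  [   0   -3    3  -12 ]
R3 <- R3 - (1)*R2:  [  0   0  -1   0 ]
Row echelon form:
[ -5  -6   4  |  -19 ]
[  0  -3   4  |  -12 ]
[  0   0  -1  |    0 ]
Back-substitution:
z = (0) / -1 = 0
y = (-12 - (4)*(0)) / -3 = 4
x = (-19 - (-6)*(4) - (4)*(0)) / -5 = -1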